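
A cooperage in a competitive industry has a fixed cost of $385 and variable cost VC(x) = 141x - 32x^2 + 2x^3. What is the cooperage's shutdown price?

The firm shuts down when price falls below the minimum of average variable cost. AVC = VC/x = 141 - 32x + 2x^2.
At the minimum of AVC, MC = AVC. MC = 141 - 64x + 6x^2; setting MC = AVC gives 4x^2 - 32x = 0, so x = 8. min AVC = 13.
The firm shuts down for any P below $13.

$13 per unit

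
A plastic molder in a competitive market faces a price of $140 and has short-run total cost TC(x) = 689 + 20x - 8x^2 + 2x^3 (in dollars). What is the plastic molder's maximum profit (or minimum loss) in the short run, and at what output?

Profit = -$113 at x = 6

AVC = 20 - 8x + 2x^2; min AVC = $12 at x = 2. Since P = $140 ≥ min AVC, the firm produces.
With MC = 20 - 16x + 6x^2, P = MC on the upward-sloping part at x* = 6.
TR = 140·6 = 840. TC = 689 + 264 = 953. Profit = 840 − 953 = -$113.
Shutting down would mean losing the fixed cost of $689, so operating at a loss of $113 is better by $576.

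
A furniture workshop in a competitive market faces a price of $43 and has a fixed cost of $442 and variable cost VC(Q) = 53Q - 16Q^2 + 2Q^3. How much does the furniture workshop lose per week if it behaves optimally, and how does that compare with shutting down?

AVC = 53 - 16Q + 2Q^2; min AVC = $21 at Q = 4. Since P = $43 ≥ min AVC, the firm produces.
With MC = 53 - 32Q + 6Q^2, P = MC on the upward-sloping part at Q* = 5.
TR = 43·5 = 215. TC = 442 + 115 = 557. Profit = 215 − 557 = -$342.
By producing, the firm covers all variable cost plus $100 of fixed cost; shutting down would lose the full $442.

Profit = -$342 at Q = 5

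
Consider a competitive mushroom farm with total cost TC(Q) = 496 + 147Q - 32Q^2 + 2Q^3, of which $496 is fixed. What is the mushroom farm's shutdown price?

$19 per unit

The shutdown price is the minimum of AVC. VC = 147Q - 32Q^2 + 2Q^3, so AVC = 147 - 32Q + 2Q^2.
dAVC/dQ = -32 + 4Q = 0 gives Q = 8. min AVC = 147 - 32·8 + 2·8^2 = 19.
For P < $19 the firm produces nothing.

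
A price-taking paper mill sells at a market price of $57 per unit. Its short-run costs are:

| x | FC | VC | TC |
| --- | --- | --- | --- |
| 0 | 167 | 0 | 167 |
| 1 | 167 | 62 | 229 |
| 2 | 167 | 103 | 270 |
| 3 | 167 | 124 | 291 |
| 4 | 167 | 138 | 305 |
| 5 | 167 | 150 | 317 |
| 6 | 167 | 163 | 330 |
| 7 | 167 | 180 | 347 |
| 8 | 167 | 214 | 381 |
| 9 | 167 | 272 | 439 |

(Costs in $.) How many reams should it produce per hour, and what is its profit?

Tabulate TR − TC: x=0: -167; x=1: -172; x=2: -156; x=3: -120; x=4: -77; x=5: -32; x=6: 12; x=7: 52; x=8: 75; x=9: 74.
Profit is maximized at x = 8. AVC there is 214/8 = $26.75 ≤ P, so producing beats shutting down (which would give -$167).

x = 8; profit = $75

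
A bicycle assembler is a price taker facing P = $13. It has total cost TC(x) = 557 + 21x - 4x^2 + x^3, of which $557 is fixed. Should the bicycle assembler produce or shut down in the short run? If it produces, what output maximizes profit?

Strip out fixed cost: VC = 21x - 4x^2 + x^3. Then AVC = 21 - 4x + x^2 and MC = 21 - 8x + 3x^2.
AVC is minimized where dAVC/dx = -4 + 2x = 0, at x = 2; min AVC = 21 - 4·2 + 2^2 = $17.
With P < min AVC ($13 < $17), every unit sold adds to the loss.
Shutting down limits the loss to fixed cost, $557.

Shut down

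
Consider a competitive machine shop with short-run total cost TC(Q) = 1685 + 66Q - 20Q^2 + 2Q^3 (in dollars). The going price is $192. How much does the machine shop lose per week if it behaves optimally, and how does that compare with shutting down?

Profit = -$389 at Q = 9

AVC = 66 - 20Q + 2Q^2 has its minimum $16 at Q = 5; price $192 clears that bar, so the firm operates.
MC = 66 - 40Q + 6Q^2. Setting P = MC and taking the root on the rising branch gives Q* = 9.
TR = 192·9 = 1728. TC = 1685 + 432 = 2117. Profit = 1728 − 2117 = -$389.
Shutting down would mean losing the fixed cost of $1685, so operating at a loss of $389 is better by $1296.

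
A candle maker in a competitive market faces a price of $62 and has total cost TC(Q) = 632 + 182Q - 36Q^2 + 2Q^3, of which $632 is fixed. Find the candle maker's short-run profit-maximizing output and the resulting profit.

Profit = -$232 at Q = 10

AVC = 182 - 36Q + 2Q^2; min AVC = $20 at Q = 9. Since P = $62 ≥ min AVC, the firm produces.
With MC = 182 - 72Q + 6Q^2, P = MC on the upward-sloping part at Q* = 10.
TR = 62·10 = 620. TC = 632 + 220 = 852. Profit = 620 − 852 = -$232.
By producing, the firm covers all variable cost plus $400 of fixed cost; shutting down would lose the full $632.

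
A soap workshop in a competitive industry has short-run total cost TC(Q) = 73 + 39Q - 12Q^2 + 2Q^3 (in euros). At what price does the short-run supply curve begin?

The shutdown price is the minimum of AVC. VC = 39Q - 12Q^2 + 2Q^3, so AVC = 39 - 12Q + 2Q^2.
At the minimum of AVC, MC = AVC. MC = 39 - 24Q + 6Q^2; setting MC = AVC gives 4Q^2 - 12Q = 0, so Q = 3. min AVC = 21.
So the shutdown price is €21.

€21 per unit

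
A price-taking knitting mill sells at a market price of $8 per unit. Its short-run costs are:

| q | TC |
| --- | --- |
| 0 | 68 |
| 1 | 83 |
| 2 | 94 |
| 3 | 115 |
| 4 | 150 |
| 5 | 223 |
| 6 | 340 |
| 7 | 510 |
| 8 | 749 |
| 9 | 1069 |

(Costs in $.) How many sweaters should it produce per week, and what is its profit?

q = 0 (shut down); profit = -$68

Compute π = P·q − TC at each output: q=0: -68; q=1: -75; q=2: -78; q=3: -91; q=4: -118; q=5: -183; q=6: -292; q=7: -454; q=8: -685; q=9: -997.
Profit is highest at q = 0. Equivalently, the lowest AVC in the table is 26/2 ≈ $13 at q = 2, and P = $8 falls below it — price never covers variable cost, so the firm shuts down and loses only its fixed cost.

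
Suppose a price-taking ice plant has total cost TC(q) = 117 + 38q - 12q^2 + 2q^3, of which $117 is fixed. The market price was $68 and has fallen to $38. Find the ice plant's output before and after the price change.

MC = 38 - 24q + 6q^2; the shutdown threshold is min AVC = $20 (at q = 3).
With P = $68 above the shutdown price, P = MC gives q = 5.
At P = $38 ≥ min AVC, set P = MC: q = 4. The firm stays open but cuts output.

Output falls from 5 to 4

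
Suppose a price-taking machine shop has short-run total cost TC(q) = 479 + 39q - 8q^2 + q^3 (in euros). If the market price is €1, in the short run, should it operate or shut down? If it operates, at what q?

Shut down

Strip out fixed cost: VC = 39q - 8q^2 + q^3. Then AVC = 39 - 8q + q^2 and MC = 39 - 16q + 3q^2.
The AVC parabola has its vertex at q = 8/2 = 4, where AVC = 39 - 8·4 + 4^2 = €23.
P = €1 lies below min AVC = €23; no output level covers variable cost.
Shutting down limits the loss to fixed cost, €479.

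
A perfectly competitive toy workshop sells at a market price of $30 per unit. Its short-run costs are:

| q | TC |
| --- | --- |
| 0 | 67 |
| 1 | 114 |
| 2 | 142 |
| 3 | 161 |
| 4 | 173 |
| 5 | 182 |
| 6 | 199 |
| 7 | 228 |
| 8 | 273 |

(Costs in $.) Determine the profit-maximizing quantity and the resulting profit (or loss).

q = 7; profit = -$18

Tabulate TR − TC: q=0: -67; q=1: -84; q=2: -82; q=3: -71; q=4: -53; q=5: -32; q=6: -19; q=7: -18; q=8: -33.
Profit is maximized at q = 7. AVC there is 161/7 = $23 ≤ P, so producing beats shutting down (which would give -$67).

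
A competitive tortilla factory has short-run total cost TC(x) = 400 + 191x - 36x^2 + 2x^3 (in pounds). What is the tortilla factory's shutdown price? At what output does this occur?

£29 per unit, at x = 9

The shutdown price is the minimum of AVC. VC = 191x - 36x^2 + 2x^3, so AVC = 191 - 36x + 2x^2.
At the minimum of AVC, MC = AVC. MC = 191 - 72x + 6x^2; setting MC = AVC gives 4x^2 - 36x = 0, so x = 9. min AVC = 29.
So the shutdown price is £29.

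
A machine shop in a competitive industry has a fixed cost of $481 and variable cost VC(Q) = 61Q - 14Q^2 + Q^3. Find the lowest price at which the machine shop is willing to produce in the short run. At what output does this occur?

$12 per unit, at Q = 7

The firm shuts down when price falls below the minimum of average variable cost. AVC = VC/Q = 61 - 14Q + Q^2.
dAVC/dQ = -14 + 2Q = 0 gives Q = 7. min AVC = 61 - 14·7 + 7^2 = 12.
So the shutdown price is $12.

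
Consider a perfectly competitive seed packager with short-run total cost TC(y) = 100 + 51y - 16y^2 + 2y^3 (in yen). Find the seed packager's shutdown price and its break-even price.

Shutdown price = ¥19; break-even price = ¥41

AVC = 51 - 16y + 2y^2; minimized at y = 4, giving min AVC = ¥19. That is the shutdown price.
ATC = 100/y + 51 - 16y + 2y^2. Setting dATC/dy = −100/y^2 − 16 + 4y = 0 gives y = 5 (since 4·5^3 − 16·5^2 = 100).
min ATC = 100/5 + 51 − 16·5 + 2·5^2 = ¥41. That is the break-even price.
For ¥19 ≤ P < ¥41 the firm produces at a loss; below ¥19 it shuts down.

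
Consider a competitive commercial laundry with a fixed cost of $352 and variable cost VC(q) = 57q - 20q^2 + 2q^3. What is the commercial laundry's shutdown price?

$7 per unit

Short-run supply begins at min AVC. From VC = 57q - 20q^2 + 2q^3, AVC = 57 - 20q + 2q^2.
dAVC/dq = -20 + 4q = 0 gives q = 5. min AVC = 57 - 20·5 + 2·5^2 = 7.
For P < $7 the firm produces nothing.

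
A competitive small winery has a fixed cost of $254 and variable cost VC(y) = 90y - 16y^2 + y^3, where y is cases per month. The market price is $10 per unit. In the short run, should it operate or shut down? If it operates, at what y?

Variable cost is VC = 90y - 16y^2 + y^3, so AVC = VC/y = 90 - 16y + y^2 and MC = dTC/dy = 90 - 32y + 3y^2.
AVC hits its minimum where MC = AVC, at y = 8, giving min AVC = 90 - 16·8 + 8^2 = $26.
With P < min AVC ($10 < $26), every unit sold adds to the loss.
The firm minimizes its loss by shutting down and losing only its fixed cost of $254.

Shut down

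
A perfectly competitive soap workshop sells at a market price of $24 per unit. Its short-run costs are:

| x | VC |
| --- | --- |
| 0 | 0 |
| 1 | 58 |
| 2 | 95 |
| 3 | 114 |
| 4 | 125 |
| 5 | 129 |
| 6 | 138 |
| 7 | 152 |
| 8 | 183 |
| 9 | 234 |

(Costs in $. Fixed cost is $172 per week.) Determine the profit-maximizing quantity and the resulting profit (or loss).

x = 7; profit = -$156

Tabulate TR − TC: x=0: -172; x=1: -206; x=2: -219; x=3: -214; x=4: -201; x=5: -181; x=6: -166; x=7: -156; x=8: -163; x=9: -190.
Profit is maximized at x = 7. AVC there is 152/7 = $21.71 ≤ P, so producing beats shutting down (which would give -$172).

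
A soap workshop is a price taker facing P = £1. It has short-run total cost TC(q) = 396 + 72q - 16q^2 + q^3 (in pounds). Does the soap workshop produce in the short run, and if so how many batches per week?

Shut down

From TC, MC = TC'(q) = 72 - 32q + 3q^2 and AVC = VC/q = 72 - 16q + q^2.
AVC is minimized where dAVC/dq = -16 + 2q = 0, at q = 8; min AVC = 72 - 16·8 + 8^2 = £8.
Since P = £1 < min AVC = £8, price fails to cover variable cost at any output.
Shutting down limits the loss to fixed cost, £396.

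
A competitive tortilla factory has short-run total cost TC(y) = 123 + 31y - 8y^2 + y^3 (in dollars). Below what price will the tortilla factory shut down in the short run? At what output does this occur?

$15 per unit, at y = 4

Short-run supply begins at min AVC. From VC = 31y - 8y^2 + y^3, AVC = 31 - 8y + y^2.
dAVC/dy = -8 + 2y = 0 gives y = 4. min AVC = 31 - 8·4 + 4^2 = 15.
The firm shuts down for any P below $15.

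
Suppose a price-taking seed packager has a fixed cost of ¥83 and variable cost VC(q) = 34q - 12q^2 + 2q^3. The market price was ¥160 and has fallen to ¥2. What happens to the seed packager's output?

Output falls from 7 to 0 (the firm shuts down)

AVC = 34 - 12q + 2q^2, minimized at q = 3 where min AVC = ¥16. MC = 34 - 24q + 6q^2.
At P = ¥160 ≥ min AVC, set P = MC on the rising branch: q = 7.
At P = ¥2 < min AVC = ¥16, price no longer covers variable cost at any output, so the firm shuts down: q = 0.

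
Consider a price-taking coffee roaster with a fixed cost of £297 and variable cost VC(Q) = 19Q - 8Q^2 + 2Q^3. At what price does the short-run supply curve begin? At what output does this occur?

£11 per unit, at Q = 2

Short-run supply begins at min AVC. From VC = 19Q - 8Q^2 + 2Q^3, AVC = 19 - 8Q + 2Q^2.
dAVC/dQ = -8 + 4Q = 0 gives Q = 2. min AVC = 19 - 8·2 + 2·2^2 = 11.
The firm shuts down for any P below £11.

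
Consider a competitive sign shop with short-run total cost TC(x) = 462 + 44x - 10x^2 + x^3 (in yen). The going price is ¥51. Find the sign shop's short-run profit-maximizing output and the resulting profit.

AVC = 44 - 10x + x^2; min AVC = ¥19 at x = 5. Since P = ¥51 ≥ min AVC, the firm produces.
MC = 44 - 20x + 3x^2. Setting P = MC and taking the root on the rising branch gives x* = 7.
TR = 51·7 = 357. TC = 462 + 161 = 623. Profit = 357 − 623 = -¥266.
Shutting down would mean losing the fixed cost of ¥462, so operating at a loss of ¥266 is better by ¥196.

Profit = -¥266 at x = 7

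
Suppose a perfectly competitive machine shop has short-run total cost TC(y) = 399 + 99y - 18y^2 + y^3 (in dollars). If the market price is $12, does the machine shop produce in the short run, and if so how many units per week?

Shut down

Variable cost is VC = 99y - 18y^2 + y^3, so AVC = VC/y = 99 - 18y + y^2 and MC = dTC/dy = 99 - 36y + 3y^2.
The AVC parabola has its vertex at y = 18/2 = 9, where AVC = 99 - 18·9 + 9^2 = $18.
Since P = $12 < min AVC = $18, price fails to cover variable cost at any output.
The firm minimizes its loss by shutting down and losing only its fixed cost of $399.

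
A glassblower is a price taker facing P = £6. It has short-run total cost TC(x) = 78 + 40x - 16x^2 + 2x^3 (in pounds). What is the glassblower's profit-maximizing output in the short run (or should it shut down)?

Strip out fixed cost: VC = 40x - 16x^2 + 2x^3. Then AVC = 40 - 16x + 2x^2 and MC = 40 - 32x + 6x^2.
AVC hits its minimum where MC = AVC, at x = 4, giving min AVC = 40 - 16·4 + 2·4^2 = £8.
P = £6 lies below min AVC = £8; no output level covers variable cost.
The firm minimizes its loss by shutting down and losing only its fixed cost of £78.

Shut down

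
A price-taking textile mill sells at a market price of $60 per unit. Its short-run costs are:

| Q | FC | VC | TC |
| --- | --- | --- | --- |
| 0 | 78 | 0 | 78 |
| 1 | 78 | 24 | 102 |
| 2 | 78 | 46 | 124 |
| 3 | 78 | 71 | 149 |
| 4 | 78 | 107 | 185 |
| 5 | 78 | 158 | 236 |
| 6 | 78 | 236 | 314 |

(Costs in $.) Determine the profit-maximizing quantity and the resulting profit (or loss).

Q = 5; profit = $64

Compute π = P·Q − TC at each output: Q=0: -78; Q=1: -42; Q=2: -4; Q=3: 31; Q=4: 55; Q=5: 64; Q=6: 46.
Profit is maximized at Q = 5. AVC there is 158/5 = $31.60 ≤ P, so producing beats shutting down (which would give -$78).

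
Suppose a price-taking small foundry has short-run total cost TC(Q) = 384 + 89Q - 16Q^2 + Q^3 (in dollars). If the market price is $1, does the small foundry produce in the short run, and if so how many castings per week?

Shut down

Strip out fixed cost: VC = 89Q - 16Q^2 + Q^3. Then AVC = 89 - 16Q + Q^2 and MC = 89 - 32Q + 3Q^2.
The AVC parabola has its vertex at Q = 16/2 = 8, where AVC = 89 - 16·8 + 8^2 = $25.
P = $1 lies below min AVC = $25; no output level covers variable cost.
Shutting down limits the loss to fixed cost, $384.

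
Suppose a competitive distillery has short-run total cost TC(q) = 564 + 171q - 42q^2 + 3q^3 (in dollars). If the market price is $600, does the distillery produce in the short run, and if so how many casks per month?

Produce at q = 13

From TC, MC = TC'(q) = 171 - 84q + 9q^2 and AVC = VC/q = 171 - 42q + 3q^2.
AVC hits its minimum where MC = AVC, at q = 7, giving min AVC = 171 - 42·7 + 3·7^2 = $24.
Because $600 ≥ $24, revenue can cover variable cost; the firm operates.
Set P = MC: 600 = 171 - 84q + 9q^2 → -429 - 84q + 9q^2 = 0. The roots are q = -11/3 and q = 13; the profit-maximizing output is on the rising part of MC, so q* = 13.
Check: AVC at q = 13 is $132 ≤ P, so revenue covers variable cost.
Profit = P·q − TC = 600·13 − 2280 = $5520.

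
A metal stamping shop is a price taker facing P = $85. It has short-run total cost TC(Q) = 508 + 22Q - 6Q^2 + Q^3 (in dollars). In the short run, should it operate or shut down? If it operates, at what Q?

Strip out fixed cost: VC = 22Q - 6Q^2 + Q^3. Then AVC = 22 - 6Q + Q^2 and MC = 22 - 12Q + 3Q^2.
The AVC parabola has its vertex at Q = 6/2 = 3, where AVC = 22 - 6·3 + 3^2 = $13.
Because $85 ≥ $13, revenue can cover variable cost; the firm operates.
P = MC gives -63 - 12Q + 3Q^2 = 0, with roots -3 and 7. Take the larger (rising MC): Q* = 7.
Check: AVC at Q = 7 is $29 ≤ P, so revenue covers variable cost.
Profit = P·Q − TC = 85·7 − 711 = -$116, a loss, but smaller than the $508 fixed cost the firm would lose by shutting down.

Produce at Q = 7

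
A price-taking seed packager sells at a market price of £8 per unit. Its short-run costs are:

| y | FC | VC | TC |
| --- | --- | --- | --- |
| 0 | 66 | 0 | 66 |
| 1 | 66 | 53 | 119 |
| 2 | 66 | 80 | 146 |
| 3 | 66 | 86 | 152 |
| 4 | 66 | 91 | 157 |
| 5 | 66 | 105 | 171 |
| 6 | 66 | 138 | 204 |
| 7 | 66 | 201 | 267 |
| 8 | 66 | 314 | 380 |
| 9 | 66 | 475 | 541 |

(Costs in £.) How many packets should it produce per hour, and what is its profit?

Tabulate TR − TC: y=0: -66; y=1: -111; y=2: -130; y=3: -128; y=4: -125; y=5: -131; y=6: -156; y=7: -211; y=8: -316; y=9: -469.
Profit is highest at y = 0. Equivalently, the lowest AVC in the table is 105/5 ≈ £21 at y = 5, and P = £8 falls below it — price never covers variable cost, so the firm shuts down and loses only its fixed cost.

y = 0 (shut down); profit = -£66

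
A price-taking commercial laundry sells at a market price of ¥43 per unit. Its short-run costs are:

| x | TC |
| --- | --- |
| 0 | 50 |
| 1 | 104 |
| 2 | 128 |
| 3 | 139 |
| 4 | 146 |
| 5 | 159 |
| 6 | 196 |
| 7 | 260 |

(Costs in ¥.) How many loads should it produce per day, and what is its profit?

x = 6; profit = ¥62

Compute π = P·x − TC at each output: x=0: -50; x=1: -61; x=2: -42; x=3: -10; x=4: 26; x=5: 56; x=6: 62; x=7: 41.
Profit is maximized at x = 6. AVC there is 146/6 = ¥24.33 ≤ P, so producing beats shutting down (which would give -¥50).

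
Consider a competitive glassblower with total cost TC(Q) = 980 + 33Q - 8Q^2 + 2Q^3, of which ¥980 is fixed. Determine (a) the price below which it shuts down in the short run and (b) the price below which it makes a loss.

Shutdown price = ¥25; break-even price = ¥215

AVC = 33 - 8Q + 2Q^2; minimized at Q = 2, giving min AVC = ¥25. That is the shutdown price.
ATC = 980/Q + 33 - 8Q + 2Q^2. Setting dATC/dQ = −980/Q^2 − 8 + 4Q = 0 gives Q = 7 (since 4·7^3 − 8·7^2 = 980).
min ATC = 980/7 + 33 − 8·7 + 2·7^2 = ¥215. That is the break-even price.
Between these two prices the firm operates at a loss; above ¥215 it earns a profit.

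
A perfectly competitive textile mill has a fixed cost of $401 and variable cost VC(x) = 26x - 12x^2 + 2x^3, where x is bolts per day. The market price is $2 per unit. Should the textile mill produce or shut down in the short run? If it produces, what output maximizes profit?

Strip out fixed cost: VC = 26x - 12x^2 + 2x^3. Then AVC = 26 - 12x + 2x^2 and MC = 26 - 24x + 6x^2.
AVC hits its minimum where MC = AVC, at x = 3, giving min AVC = 26 - 12·3 + 2·3^2 = $8.
With P < min AVC ($2 < $8), every unit sold adds to the loss.
The firm minimizes its loss by shutting down and losing only its fixed cost of $401.

Shut down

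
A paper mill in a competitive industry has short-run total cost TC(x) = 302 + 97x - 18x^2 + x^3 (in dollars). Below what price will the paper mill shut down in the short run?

$16 per unit

The firm shuts down when price falls below the minimum of average variable cost. AVC = VC/x = 97 - 18x + x^2.
dAVC/dx = -18 + 2x = 0 gives x = 9. min AVC = 97 - 18·9 + 9^2 = 16.
For P < $16 the firm produces nothing.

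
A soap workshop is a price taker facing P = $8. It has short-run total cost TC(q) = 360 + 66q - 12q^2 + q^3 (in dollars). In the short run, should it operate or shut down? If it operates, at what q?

Shut down

From TC, MC = TC'(q) = 66 - 24q + 3q^2 and AVC = VC/q = 66 - 12q + q^2.
The AVC parabola has its vertex at q = 12/2 = 6, where AVC = 66 - 12·6 + 6^2 = $30.
With P < min AVC ($8 < $30), every unit sold adds to the loss.
The firm minimizes its loss by shutting down and losing only its fixed cost of $360.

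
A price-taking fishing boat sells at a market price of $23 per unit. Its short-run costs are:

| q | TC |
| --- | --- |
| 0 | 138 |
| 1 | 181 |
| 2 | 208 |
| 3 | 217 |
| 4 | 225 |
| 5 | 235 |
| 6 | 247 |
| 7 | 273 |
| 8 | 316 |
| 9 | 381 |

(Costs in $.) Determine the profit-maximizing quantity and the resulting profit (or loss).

q = 6; profit = -$109

Tabulate TR − TC: q=0: -138; q=1: -158; q=2: -162; q=3: -148; q=4: -133; q=5: -120; q=6: -109; q=7: -112; q=8: -132; q=9: -174.
Profit is maximized at q = 6. AVC there is 109/6 = $18.17 ≤ P, so producing beats shutting down (which would give -$138).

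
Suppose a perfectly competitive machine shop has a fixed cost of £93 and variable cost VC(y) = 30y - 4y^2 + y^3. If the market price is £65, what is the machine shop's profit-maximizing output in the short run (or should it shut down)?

Produce at y = 5

Variable cost is VC = 30y - 4y^2 + y^3, so AVC = VC/y = 30 - 4y + y^2 and MC = dTC/dy = 30 - 8y + 3y^2.
AVC hits its minimum where MC = AVC, at y = 2, giving min AVC = 30 - 4·2 + 2^2 = £26.
Since P = £65 ≥ min AVC = £26, price covers variable cost and the firm should produce.
P = MC gives -35 - 8y + 3y^2 = 0, with roots -7/3 and 5. Take the larger (rising MC): y* = 5.
Check: AVC at y = 5 is £35 ≤ P, so revenue covers variable cost.
Profit = P·y − TC = 65·5 − 268 = £57.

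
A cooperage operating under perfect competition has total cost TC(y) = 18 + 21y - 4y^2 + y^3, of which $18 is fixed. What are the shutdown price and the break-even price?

Shutdown price = $17; break-even price = $24

AVC = 21 - 4y + y^2; minimized at y = 2, giving min AVC = $17. That is the shutdown price.
ATC = 18/y + 21 - 4y + y^2. Setting dATC/dy = −18/y^2 − 4 + 2y = 0 gives y = 3 (since 2·3^3 − 4·3^2 = 18).
min ATC = 18/3 + 21 − 4·3 + 3^2 = $24. That is the break-even price.
For $17 ≤ P < $24 the firm produces at a loss; below $17 it shuts down.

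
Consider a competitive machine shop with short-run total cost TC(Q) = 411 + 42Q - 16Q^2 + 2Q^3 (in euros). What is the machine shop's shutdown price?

€10 per unit

The shutdown price is the minimum of AVC. VC = 42Q - 16Q^2 + 2Q^3, so AVC = 42 - 16Q + 2Q^2.
dAVC/dQ = -16 + 4Q = 0 gives Q = 4. min AVC = 42 - 16·4 + 2·4^2 = 10.
For P < €10 the firm produces nothing.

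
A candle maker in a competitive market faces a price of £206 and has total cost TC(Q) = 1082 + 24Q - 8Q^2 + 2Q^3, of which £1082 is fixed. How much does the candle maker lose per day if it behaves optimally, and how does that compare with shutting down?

AVC = 24 - 8Q + 2Q^2; min AVC = £16 at Q = 2. Since P = £206 ≥ min AVC, the firm produces.
MC = 24 - 16Q + 6Q^2. Setting P = MC and taking the root on the rising branch gives Q* = 7.
TR = 206·7 = 1442. TC = 1082 + 462 = 1544. Profit = 1442 − 1544 = -£102.
By producing, the firm covers all variable cost plus £980 of fixed cost; shutting down would lose the full £1082.

Profit = -£102 at Q = 7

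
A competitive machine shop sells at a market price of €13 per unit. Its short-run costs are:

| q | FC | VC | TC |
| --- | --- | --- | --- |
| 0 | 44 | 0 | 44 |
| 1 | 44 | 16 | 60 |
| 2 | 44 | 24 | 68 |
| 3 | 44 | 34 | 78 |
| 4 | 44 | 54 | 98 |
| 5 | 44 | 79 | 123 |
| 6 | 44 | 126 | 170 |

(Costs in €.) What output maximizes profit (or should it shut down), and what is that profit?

q = 3; profit = -€39

Compute π = P·q − TC at each output: q=0: -44; q=1: -47; q=2: -42; q=3: -39; q=4: -46; q=5: -58; q=6: -92.
Profit is maximized at q = 3. AVC there is 34/3 = €11.33 ≤ P, so producing beats shutting down (which would give -€44).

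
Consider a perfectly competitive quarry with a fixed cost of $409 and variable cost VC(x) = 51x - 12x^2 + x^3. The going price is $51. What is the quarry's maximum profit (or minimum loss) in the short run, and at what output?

AVC = 51 - 12x + x^2 has its minimum $15 at x = 6; price $51 clears that bar, so the firm operates.
With MC = 51 - 24x + 3x^2, P = MC on the upward-sloping part at x* = 8.
TR = 51·8 = 408. TC = 409 + 152 = 561. Profit = 408 − 561 = -$153.
Shutting down would mean losing the fixed cost of $409, so operating at a loss of $153 is better by $256.

Profit = -$153 at x = 8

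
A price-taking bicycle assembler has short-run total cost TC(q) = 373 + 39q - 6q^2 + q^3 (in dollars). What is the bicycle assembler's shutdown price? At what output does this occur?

The shutdown price is the minimum of AVC. VC = 39q - 6q^2 + q^3, so AVC = 39 - 6q + q^2.
dAVC/dq = -6 + 2q = 0 gives q = 3. min AVC = 39 - 6·3 + 3^2 = 30.
For P < $30 the firm produces nothing.

$30 per unit, at q = 3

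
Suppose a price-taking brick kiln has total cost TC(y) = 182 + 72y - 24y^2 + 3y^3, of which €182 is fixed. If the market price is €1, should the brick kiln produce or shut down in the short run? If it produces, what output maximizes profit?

Variable cost is VC = 72y - 24y^2 + 3y^3, so AVC = VC/y = 72 - 24y + 3y^2 and MC = dTC/dy = 72 - 48y + 9y^2.
The AVC parabola has its vertex at y = 24/6 = 4, where AVC = 72 - 24·4 + 3·4^2 = €24.
With P < min AVC (€1 < €24), every unit sold adds to the loss.
Shutting down limits the loss to fixed cost, €182.

Shut down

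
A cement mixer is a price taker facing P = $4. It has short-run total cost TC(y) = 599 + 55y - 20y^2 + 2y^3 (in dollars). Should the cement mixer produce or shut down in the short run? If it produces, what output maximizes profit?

Shut down

Strip out fixed cost: VC = 55y - 20y^2 + 2y^3. Then AVC = 55 - 20y + 2y^2 and MC = 55 - 40y + 6y^2.
The AVC parabola has its vertex at y = 20/4 = 5, where AVC = 55 - 20·5 + 2·5^2 = $5.
Since P = $4 < min AVC = $5, price fails to cover variable cost at any output.
Shutting down limits the loss to fixed cost, $599.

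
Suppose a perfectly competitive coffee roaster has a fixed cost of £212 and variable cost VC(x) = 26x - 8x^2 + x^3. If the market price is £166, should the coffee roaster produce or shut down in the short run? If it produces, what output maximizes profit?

Strip out fixed cost: VC = 26x - 8x^2 + x^3. Then AVC = 26 - 8x + x^2 and MC = 26 - 16x + 3x^2.
The AVC parabola has its vertex at x = 8/2 = 4, where AVC = 26 - 8·4 + 4^2 = £10.
Because £166 ≥ £10, revenue can cover variable cost; the firm operates.
Set P = MC: 166 = 26 - 16x + 3x^2 → -140 - 16x + 3x^2 = 0. The roots are x = -14/3 and x = 10; the profit-maximizing output is on the rising part of MC, so x* = 10.
Check: AVC at x = 10 is £46 ≤ P, so revenue covers variable cost.
Profit = P·x − TC = 166·10 − 672 = £988.

Produce at x = 10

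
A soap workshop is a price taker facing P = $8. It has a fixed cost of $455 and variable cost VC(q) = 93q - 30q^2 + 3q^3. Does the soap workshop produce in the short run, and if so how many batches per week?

Shut down

Strip out fixed cost: VC = 93q - 30q^2 + 3q^3. Then AVC = 93 - 30q + 3q^2 and MC = 93 - 60q + 9q^2.
AVC hits its minimum where MC = AVC, at q = 5, giving min AVC = 93 - 30·5 + 3·5^2 = $18.
Since P = $8 < min AVC = $18, price fails to cover variable cost at any output.
Best response: produce nothing and absorb the $455 fixed cost.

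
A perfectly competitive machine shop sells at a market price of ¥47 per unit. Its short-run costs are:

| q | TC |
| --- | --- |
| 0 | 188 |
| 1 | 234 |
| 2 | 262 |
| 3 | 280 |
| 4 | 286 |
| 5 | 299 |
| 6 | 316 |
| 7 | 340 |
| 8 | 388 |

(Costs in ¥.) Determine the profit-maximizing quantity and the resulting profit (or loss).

q = 7; profit = -¥11

Profit at each row (π = 47q − TC): q=0: -188; q=1: -187; q=2: -168; q=3: -139; q=4: -98; q=5: -64; q=6: -34; q=7: -11; q=8: -12.
Profit is maximized at q = 7. AVC there is 152/7 = ¥21.71 ≤ P, so producing beats shutting down (which would give -¥188).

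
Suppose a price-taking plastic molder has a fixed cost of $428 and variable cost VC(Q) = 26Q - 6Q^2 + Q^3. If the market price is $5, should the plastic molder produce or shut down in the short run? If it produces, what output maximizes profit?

Strip out fixed cost: VC = 26Q - 6Q^2 + Q^3. Then AVC = 26 - 6Q + Q^2 and MC = 26 - 12Q + 3Q^2.
AVC is minimized where dAVC/dQ = -6 + 2Q = 0, at Q = 3; min AVC = 26 - 6·3 + 3^2 = $17.
Since P = $5 < min AVC = $17, price fails to cover variable cost at any output.
The firm minimizes its loss by shutting down and losing only its fixed cost of $428.

Shut down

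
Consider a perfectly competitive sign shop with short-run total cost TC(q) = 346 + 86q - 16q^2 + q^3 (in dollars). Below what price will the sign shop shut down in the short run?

The firm shuts down when price falls below the minimum of average variable cost. AVC = VC/q = 86 - 16q + q^2.
dAVC/dq = -16 + 2q = 0 gives q = 8. min AVC = 86 - 16·8 + 8^2 = 22.
So the shutdown price is $22.

$22 per unit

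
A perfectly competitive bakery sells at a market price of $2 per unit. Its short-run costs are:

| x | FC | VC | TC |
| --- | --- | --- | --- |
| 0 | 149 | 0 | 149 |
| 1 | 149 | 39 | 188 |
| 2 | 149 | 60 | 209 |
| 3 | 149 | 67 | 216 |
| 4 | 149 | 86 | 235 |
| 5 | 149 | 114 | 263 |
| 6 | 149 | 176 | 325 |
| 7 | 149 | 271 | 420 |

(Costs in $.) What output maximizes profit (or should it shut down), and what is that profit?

x = 0 (shut down); profit = -$149

Profit at each row (π = 2x − TC): x=0: -149; x=1: -186; x=2: -205; x=3: -210; x=4: -227; x=5: -253; x=6: -313; x=7: -406.
Profit is highest at x = 0. Equivalently, the lowest AVC in the table is 86/4 ≈ $21.50 at x = 4, and P = $2 falls below it — price never covers variable cost, so the firm shuts down and loses only its fixed cost.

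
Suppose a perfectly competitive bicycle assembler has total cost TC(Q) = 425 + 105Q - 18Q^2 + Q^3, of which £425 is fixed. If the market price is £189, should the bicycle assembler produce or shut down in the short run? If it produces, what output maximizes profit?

Produce at Q = 14

Strip out fixed cost: VC = 105Q - 18Q^2 + Q^3. Then AVC = 105 - 18Q + Q^2 and MC = 105 - 36Q + 3Q^2.
The AVC parabola has its vertex at Q = 18/2 = 9, where AVC = 105 - 18·9 + 9^2 = £24.
P = £189 exceeds min AVC = £24, so the firm stays open.
Solving P = MC: -84 - 36Q + 3Q^2 = 0 ⇒ Q = -2 or 14. On the upward-sloping branch, Q* = 14.
Check: AVC at Q = 14 is £49 ≤ P, so revenue covers variable cost.
Profit = P·Q − TC = 189·14 − 1111 = £1535.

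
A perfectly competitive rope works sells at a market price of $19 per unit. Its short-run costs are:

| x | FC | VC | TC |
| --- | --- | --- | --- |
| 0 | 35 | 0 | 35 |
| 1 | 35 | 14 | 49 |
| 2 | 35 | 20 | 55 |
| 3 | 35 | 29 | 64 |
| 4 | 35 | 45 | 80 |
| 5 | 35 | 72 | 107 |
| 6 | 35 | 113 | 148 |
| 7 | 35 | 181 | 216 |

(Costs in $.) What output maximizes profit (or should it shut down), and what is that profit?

x = 4; profit = -$4

Compute π = P·x − TC at each output: x=0: -35; x=1: -30; x=2: -17; x=3: -7; x=4: -4; x=5: -12; x=6: -34; x=7: -83.
Profit is maximized at x = 4. AVC there is 45/4 = $11.25 ≤ P, so producing beats shutting down (which would give -$35).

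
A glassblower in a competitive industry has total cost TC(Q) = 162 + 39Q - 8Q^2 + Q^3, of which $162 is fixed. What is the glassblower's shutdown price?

$23 per unit

Short-run supply begins at min AVC. From VC = 39Q - 8Q^2 + Q^3, AVC = 39 - 8Q + Q^2.
dAVC/dQ = -8 + 2Q = 0 gives Q = 4. min AVC = 39 - 8·4 + 4^2 = 23.
So the shutdown price is $23.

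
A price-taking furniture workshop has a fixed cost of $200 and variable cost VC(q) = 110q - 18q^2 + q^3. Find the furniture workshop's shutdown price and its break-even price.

Shutdown price = min AVC. AVC = 110 - 18q + q^2, with vertex at q = 9 and minimum $29.
ATC = 200/q + 110 - 18q + q^2. Setting dATC/dq = −200/q^2 − 18 + 2q = 0 gives q = 10 (since 2·10^3 − 18·10^2 = 200).
min ATC = 200/10 + 110 − 18·10 + 10^2 = $50. That is the break-even price.
For $29 ≤ P < $50 the firm produces at a loss; below $29 it shuts down.

Shutdown price = $29; break-even price = $50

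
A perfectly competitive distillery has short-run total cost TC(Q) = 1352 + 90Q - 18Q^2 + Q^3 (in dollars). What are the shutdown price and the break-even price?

Shutdown price = $9; break-even price = $129

AVC = 90 - 18Q + Q^2; minimized at Q = 9, giving min AVC = $9. That is the shutdown price.
ATC = 1352/Q + 90 - 18Q + Q^2. Setting dATC/dQ = −1352/Q^2 − 18 + 2Q = 0 gives Q = 13 (since 2·13^3 − 18·13^2 = 1352).
min ATC = 1352/13 + 90 − 18·13 + 13^2 = $129. That is the break-even price.
For $9 ≤ P < $129 the firm produces at a loss; below $9 it shuts down.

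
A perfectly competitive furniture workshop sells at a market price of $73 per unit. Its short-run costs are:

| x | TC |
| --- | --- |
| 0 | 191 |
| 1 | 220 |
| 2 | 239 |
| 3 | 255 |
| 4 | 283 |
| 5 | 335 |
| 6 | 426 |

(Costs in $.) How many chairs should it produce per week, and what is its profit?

x = 5; profit = $30

Compute π = P·x − TC at each output: x=0: -191; x=1: -147; x=2: -93; x=3: -36; x=4: 9; x=5: 30; x=6: 12.
Profit is maximized at x = 5. AVC there is 144/5 = $28.80 ≤ P, so producing beats shutting down (which would give -$191).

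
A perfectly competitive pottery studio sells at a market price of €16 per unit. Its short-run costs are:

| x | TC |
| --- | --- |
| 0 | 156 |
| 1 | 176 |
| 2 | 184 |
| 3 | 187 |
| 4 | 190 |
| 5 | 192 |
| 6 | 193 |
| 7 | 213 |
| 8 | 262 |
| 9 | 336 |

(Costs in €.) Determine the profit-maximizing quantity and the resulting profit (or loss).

Profit at each row (π = 16x − TC): x=0: -156; x=1: -160; x=2: -152; x=3: -139; x=4: -126; x=5: -112; x=6: -97; x=7: -101; x=8: -134; x=9: -192.
Profit is maximized at x = 6. AVC there is 37/6 = €6.17 ≤ P, so producing beats shutting down (which would give -€156).

x = 6; profit = -€97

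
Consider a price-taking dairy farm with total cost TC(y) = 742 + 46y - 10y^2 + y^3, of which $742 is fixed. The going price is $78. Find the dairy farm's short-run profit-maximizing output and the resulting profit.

AVC = 46 - 10y + y^2 has its minimum $21 at y = 5; price $78 clears that bar, so the firm operates.
MC = 46 - 20y + 3y^2. Setting P = MC and taking the root on the rising branch gives y* = 8.
TR = 78·8 = 624. TC = 742 + 240 = 982. Profit = 624 − 982 = -$358.
That loss of $358 beats the $742 the firm would lose by shutting down; producing recovers $384 of fixed cost.

Profit = -$358 at y = 8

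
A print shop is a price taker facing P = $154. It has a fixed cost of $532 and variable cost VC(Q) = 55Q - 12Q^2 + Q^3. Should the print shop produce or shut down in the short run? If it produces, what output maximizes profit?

From TC, MC = TC'(Q) = 55 - 24Q + 3Q^2 and AVC = VC/Q = 55 - 12Q + Q^2.
The AVC parabola has its vertex at Q = 12/2 = 6, where AVC = 55 - 12·6 + 6^2 = $19.
Because $154 ≥ $19, revenue can cover variable cost; the firm operates.
Solving P = MC: -99 - 24Q + 3Q^2 = 0 ⇒ Q = -3 or 11. On the upward-sloping branch, Q* = 11.
Check: AVC at Q = 11 is $44 ≤ P, so revenue covers variable cost.
Profit = P·Q − TC = 154·11 − 1016 = $678.

Produce at Q = 11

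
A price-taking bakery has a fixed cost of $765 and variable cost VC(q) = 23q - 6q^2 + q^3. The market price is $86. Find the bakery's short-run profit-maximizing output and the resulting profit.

Profit = -$373 at q = 7

AVC = 23 - 6q + q^2 has its minimum $14 at q = 3; price $86 clears that bar, so the firm operates.
MC = 23 - 12q + 3q^2. Setting P = MC and taking the root on the rising branch gives q* = 7.
TR = 86·7 = 602. TC = 765 + 210 = 975. Profit = 602 − 975 = -$373.
That loss of $373 beats the $765 the firm would lose by shutting down; producing recovers $392 of fixed cost.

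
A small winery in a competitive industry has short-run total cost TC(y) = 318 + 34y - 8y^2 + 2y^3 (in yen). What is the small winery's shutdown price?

¥26 per unit

Short-run supply begins at min AVC. From VC = 34y - 8y^2 + 2y^3, AVC = 34 - 8y + 2y^2.
dAVC/dy = -8 + 4y = 0 gives y = 2. min AVC = 34 - 8·2 + 2·2^2 = 26.
So the shutdown price is ¥26.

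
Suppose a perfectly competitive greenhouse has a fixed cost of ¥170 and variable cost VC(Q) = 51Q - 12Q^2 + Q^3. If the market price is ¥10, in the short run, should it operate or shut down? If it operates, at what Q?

Shut down

Variable cost is VC = 51Q - 12Q^2 + Q^3, so AVC = VC/Q = 51 - 12Q + Q^2 and MC = dTC/dQ = 51 - 24Q + 3Q^2.
The AVC parabola has its vertex at Q = 12/2 = 6, where AVC = 51 - 12·6 + 6^2 = ¥15.
Since P = ¥10 < min AVC = ¥15, price fails to cover variable cost at any output.
Best response: produce nothing and absorb the ¥170 fixed cost.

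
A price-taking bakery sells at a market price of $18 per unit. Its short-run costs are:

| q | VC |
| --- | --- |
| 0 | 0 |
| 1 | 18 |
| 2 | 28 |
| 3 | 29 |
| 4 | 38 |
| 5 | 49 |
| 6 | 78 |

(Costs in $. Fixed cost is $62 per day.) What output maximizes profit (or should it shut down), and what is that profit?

q = 5; profit = -$21

Compute π = P·q − TC at each output: q=0: -62; q=1: -62; q=2: -54; q=3: -37; q=4: -28; q=5: -21; q=6: -32.
Profit is maximized at q = 5. AVC there is 49/5 = $9.80 ≤ P, so producing beats shutting down (which would give -$62).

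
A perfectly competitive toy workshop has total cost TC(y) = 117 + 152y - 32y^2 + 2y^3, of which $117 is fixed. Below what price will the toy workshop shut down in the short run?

The shutdown price is the minimum of AVC. VC = 152y - 32y^2 + 2y^3, so AVC = 152 - 32y + 2y^2.
At the minimum of AVC, MC = AVC. MC = 152 - 64y + 6y^2; setting MC = AVC gives 4y^2 - 32y = 0, so y = 8. min AVC = 24.
The firm shuts down for any P below $24.

$24 per unit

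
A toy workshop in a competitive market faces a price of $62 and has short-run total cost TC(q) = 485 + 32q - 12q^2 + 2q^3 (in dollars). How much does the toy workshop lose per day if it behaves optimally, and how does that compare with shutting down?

Profit = -$285 at q = 5

AVC = 32 - 12q + 2q^2 has its minimum $14 at q = 3; price $62 clears that bar, so the firm operates.
With MC = 32 - 24q + 6q^2, P = MC on the upward-sloping part at q* = 5.
TR = 62·5 = 310. TC = 485 + 110 = 595. Profit = 310 − 595 = -$285.
By producing, the firm covers all variable cost plus $200 of fixed cost; shutting down would lose the full $485.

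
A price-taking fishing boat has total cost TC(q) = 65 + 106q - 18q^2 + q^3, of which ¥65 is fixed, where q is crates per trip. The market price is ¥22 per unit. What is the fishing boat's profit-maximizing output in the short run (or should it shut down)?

Variable cost is VC = 106q - 18q^2 + q^3, so AVC = VC/q = 106 - 18q + q^2 and MC = dTC/dq = 106 - 36q + 3q^2.
AVC is minimized where dAVC/dq = -18 + 2q = 0, at q = 9; min AVC = 106 - 18·9 + 9^2 = ¥25.
Since P = ¥22 < min AVC = ¥25, price fails to cover variable cost at any output.
Best response: produce nothing and absorb the ¥65 fixed cost.

Shut down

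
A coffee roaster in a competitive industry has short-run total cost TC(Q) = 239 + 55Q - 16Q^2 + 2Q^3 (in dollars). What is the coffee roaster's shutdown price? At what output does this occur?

The firm shuts down when price falls below the minimum of average variable cost. AVC = VC/Q = 55 - 16Q + 2Q^2.
At the minimum of AVC, MC = AVC. MC = 55 - 32Q + 6Q^2; setting MC = AVC gives 4Q^2 - 16Q = 0, so Q = 4. min AVC = 23.
So the shutdown price is $23.

$23 per unit, at Q = 4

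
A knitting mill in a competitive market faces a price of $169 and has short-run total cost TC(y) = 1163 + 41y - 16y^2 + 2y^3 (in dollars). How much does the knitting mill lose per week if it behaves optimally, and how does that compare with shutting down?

AVC = 41 - 16y + 2y^2 has its minimum $9 at y = 4; price $169 clears that bar, so the firm operates.
With MC = 41 - 32y + 6y^2, P = MC on the upward-sloping part at y* = 8.
TR = 169·8 = 1352. TC = 1163 + 328 = 1491. Profit = 1352 − 1491 = -$139.
That loss of $139 beats the $1163 the firm would lose by shutting down; producing recovers $1024 of fixed cost.

Profit = -$139 at y = 8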